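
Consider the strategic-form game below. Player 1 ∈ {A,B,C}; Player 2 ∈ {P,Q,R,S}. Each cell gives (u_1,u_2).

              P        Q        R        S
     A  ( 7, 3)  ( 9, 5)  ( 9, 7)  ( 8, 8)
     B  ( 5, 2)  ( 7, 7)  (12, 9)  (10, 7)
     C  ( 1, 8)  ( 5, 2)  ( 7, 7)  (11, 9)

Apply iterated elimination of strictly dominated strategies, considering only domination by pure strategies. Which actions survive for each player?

P2 drop P (S beats it: A:8>3 B:7>2 C:9>8)
P2 drop Q (R beats it: A:7>5 B:9>7 C:7>2)
P1 drop A (B beats it: R:12>9 S:10>8)
P1→{B,C} P2→{R,S}

IESDS → P1:{B,C} P2:{R,S}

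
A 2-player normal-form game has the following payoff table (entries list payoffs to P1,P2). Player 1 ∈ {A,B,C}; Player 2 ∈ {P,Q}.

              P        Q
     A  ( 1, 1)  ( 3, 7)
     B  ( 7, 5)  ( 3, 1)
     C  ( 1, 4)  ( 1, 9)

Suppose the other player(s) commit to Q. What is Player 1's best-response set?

u_1(A vs Q) = 3
u_1(B vs Q) = 3
u_1(C vs Q) = 1
max payoff 3 at {A,B}

BR_1 = {A,B}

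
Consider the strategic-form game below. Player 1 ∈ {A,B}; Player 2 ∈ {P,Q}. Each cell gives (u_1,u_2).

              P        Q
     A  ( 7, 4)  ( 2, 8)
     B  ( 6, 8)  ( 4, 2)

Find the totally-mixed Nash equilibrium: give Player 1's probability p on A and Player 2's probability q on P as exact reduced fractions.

P1 mixes 3/5 on A; P2 mixes 2/3 on P

P1 indiff ⇒ q·7+(1-q)·2 = q·6+(1-q)·4 ⇒ q(1) = (1-q)(2) ⇒ q = 2/3
P2 indiff ⇒ p·4+(1-p)·8 = p·8+(1-p)·2 ⇒ p(-4) = (1-p)(-6) ⇒ p = 3/5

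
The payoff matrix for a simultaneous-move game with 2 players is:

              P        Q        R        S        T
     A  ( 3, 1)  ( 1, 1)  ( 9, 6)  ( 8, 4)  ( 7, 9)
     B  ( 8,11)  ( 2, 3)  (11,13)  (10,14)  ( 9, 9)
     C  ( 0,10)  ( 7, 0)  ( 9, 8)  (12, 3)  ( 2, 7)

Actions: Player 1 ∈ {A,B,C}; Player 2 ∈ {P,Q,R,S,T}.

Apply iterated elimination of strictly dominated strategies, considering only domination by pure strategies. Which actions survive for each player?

P1 drop A (B beats it: P:8>3 Q:2>1 R:11>9 S:10>8 T:9>7)
P2 drop Q (P beats it: B:11>3 C:10>0)
P2 drop T (P beats it: B:11>9 C:10>7)
P1→{B,C} P2→{P,R,S}

Remaining: P1:{B,C} P2:{P,R,S}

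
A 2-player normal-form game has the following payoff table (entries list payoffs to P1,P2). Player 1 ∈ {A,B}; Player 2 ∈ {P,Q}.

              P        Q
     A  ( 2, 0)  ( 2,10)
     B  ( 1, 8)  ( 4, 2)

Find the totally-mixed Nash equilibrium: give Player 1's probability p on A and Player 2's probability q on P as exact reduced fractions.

P1 indiff ⇒ q·2+(1-q)·2 = q·1+(1-q)·4 ⇒ q(1) = (1-q)(2) ⇒ q = 2/3
P2 indiff ⇒ p·0+(1-p)·8 = p·10+(1-p)·2 ⇒ p(-10) = (1-p)(-6) ⇒ p = 3/8

(p,q) = (3/8, 2/3)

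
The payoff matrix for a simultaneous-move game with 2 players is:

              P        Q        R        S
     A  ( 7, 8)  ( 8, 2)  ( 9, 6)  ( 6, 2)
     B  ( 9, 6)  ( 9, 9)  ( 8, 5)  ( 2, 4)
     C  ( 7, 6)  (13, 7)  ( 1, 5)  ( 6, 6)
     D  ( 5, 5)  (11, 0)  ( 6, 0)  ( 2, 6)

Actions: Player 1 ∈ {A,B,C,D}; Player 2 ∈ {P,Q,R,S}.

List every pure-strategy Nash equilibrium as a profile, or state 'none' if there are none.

(A,P): not NE [P1→B gives 9>7]
(A,Q): not NE [P1→C gives 13>8; P2→P gives 8>2]
(A,R): not NE [P2→P gives 8>6]
(A,S): not NE [P2→P gives 8>2]
(B,P): not NE [P2→Q gives 9>6]
(B,Q): not NE [P1→C gives 13>9]
(B,R): not NE [P1→A gives 9>8; P2→Q gives 9>5]
(B,S): not NE [P1→C gives 6>2; P2→Q gives 9>4]
(C,P): not NE [P1→B gives 9>7; P2→Q gives 7>6]
(C,Q): NE
(C,R): not NE [P1→A gives 9>1; P2→Q gives 7>5]
(C,S): not NE [P2→Q gives 7>6]
(D,P): not NE [P1→B gives 9>5; P2→S gives 6>5]
(D,Q): not NE [P1→C gives 13>11; P2→S gives 6>0]
(D,R): not NE [P1→A gives 9>6; P2→S gives 6>0]
(D,S): not NE [P1→C gives 6>2]

NE set: (C,Q)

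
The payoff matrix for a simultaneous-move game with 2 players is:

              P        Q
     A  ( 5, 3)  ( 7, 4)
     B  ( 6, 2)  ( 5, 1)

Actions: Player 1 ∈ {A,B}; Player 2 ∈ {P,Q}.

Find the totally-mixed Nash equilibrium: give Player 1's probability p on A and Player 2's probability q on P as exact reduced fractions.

(p,q) = (1/2, 2/3)

P1 indiff ⇒ q·5+(1-q)·7 = q·6+(1-q)·5 ⇒ q(-1) = (1-q)(-2) ⇒ q = 2/3
P2 indiff ⇒ p·3+(1-p)·2 = p·4+(1-p)·1 ⇒ p(-1) = (1-p)(-1) ⇒ p = 1/2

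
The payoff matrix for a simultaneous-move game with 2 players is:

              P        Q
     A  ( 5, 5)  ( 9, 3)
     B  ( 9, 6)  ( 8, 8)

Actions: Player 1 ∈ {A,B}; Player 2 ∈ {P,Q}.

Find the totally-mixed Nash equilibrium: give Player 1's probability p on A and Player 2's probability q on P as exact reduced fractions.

P1 mixes 1/2 on A; P2 mixes 1/5 on P

P1 indiff ⇒ q·5+(1-q)·9 = q·9+(1-q)·8 ⇒ q(-4) = (1-q)(-1) ⇒ q = 1/5
P2 indiff ⇒ p·5+(1-p)·6 = p·3+(1-p)·8 ⇒ p(2) = (1-p)(2) ⇒ p = 1/2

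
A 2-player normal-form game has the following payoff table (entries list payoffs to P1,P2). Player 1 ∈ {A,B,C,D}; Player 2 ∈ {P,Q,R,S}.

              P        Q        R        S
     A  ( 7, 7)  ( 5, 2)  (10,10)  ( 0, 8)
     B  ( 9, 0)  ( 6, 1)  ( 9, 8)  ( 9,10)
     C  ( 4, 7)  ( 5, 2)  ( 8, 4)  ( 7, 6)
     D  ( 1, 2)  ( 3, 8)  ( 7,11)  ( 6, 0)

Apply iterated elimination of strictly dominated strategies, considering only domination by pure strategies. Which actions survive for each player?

P1 drop C (B beats it: P:9>4 Q:6>5 R:9>8 S:9>7)
P1 drop D (B beats it: P:9>1 Q:6>3 R:9>7 S:9>6)
P2 drop P (R beats it: A:10>7 B:8>0)
P2 drop Q (R beats it: A:10>2 B:8>1)
P1→{A,B} P2→{R,S}

Remaining: P1:{A,B} P2:{R,S}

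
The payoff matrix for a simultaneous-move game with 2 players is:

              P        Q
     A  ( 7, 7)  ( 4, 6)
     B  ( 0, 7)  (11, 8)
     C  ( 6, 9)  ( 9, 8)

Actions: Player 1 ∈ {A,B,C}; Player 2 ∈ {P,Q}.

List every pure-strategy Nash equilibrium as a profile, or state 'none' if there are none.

(A,P): NE
(A,Q): not NE [P1→B gives 11>4; P2→P gives 7>6]
(B,P): not NE [P1→A gives 7>0; P2→Q gives 8>7]
(B,Q): NE
(C,P): not NE [P1→A gives 7>6]
(C,Q): not NE [P1→B gives 11>9; P2→P gives 9>8]

PSNE = {(A,P), (B,Q)}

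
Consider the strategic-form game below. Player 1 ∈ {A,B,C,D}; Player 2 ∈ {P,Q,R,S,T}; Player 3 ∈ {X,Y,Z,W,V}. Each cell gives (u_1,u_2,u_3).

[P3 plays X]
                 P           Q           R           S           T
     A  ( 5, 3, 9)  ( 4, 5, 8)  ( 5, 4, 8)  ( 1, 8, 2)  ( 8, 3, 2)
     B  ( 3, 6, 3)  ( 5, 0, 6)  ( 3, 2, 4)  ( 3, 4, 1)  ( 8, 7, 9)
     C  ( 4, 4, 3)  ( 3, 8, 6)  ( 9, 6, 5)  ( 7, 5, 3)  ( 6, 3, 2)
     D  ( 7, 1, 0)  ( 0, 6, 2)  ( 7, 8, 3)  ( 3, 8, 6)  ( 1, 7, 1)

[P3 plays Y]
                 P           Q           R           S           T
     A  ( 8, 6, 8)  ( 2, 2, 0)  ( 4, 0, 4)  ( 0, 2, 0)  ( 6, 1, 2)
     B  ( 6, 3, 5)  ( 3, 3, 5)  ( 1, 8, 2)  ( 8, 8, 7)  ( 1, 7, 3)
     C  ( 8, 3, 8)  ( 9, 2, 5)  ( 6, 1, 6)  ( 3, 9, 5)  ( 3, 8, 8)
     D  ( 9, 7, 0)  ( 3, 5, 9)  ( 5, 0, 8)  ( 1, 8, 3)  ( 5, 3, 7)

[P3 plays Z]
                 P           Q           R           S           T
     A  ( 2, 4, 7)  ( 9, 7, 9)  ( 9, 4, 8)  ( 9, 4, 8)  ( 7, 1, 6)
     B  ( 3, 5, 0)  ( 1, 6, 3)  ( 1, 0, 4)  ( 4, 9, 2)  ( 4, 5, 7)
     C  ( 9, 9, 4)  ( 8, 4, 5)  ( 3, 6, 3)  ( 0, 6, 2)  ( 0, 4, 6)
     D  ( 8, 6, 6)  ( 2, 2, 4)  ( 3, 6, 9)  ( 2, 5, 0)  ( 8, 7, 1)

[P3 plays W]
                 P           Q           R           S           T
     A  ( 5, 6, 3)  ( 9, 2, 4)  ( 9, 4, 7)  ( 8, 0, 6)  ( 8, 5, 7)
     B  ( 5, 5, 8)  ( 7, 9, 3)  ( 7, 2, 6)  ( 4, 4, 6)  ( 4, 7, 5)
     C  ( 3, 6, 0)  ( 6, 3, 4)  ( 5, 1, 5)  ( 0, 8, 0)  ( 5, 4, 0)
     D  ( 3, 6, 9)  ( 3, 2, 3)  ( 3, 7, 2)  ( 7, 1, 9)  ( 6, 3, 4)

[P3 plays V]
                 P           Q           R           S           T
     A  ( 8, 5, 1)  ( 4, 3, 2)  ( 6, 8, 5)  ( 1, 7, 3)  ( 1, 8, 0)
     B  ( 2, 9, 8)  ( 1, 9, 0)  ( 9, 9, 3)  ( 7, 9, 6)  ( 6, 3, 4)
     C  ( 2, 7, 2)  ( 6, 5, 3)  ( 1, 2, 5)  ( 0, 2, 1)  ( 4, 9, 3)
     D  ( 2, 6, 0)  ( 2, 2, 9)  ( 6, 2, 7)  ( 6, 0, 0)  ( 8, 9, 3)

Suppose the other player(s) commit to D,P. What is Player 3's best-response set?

argmax u_3 = {W}

u_3(X vs D,P) = 0
u_3(Y vs D,P) = 0
u_3(Z vs D,P) = 6
u_3(W vs D,P) = 9
u_3(V vs D,P) = 0
max payoff 9 at {W}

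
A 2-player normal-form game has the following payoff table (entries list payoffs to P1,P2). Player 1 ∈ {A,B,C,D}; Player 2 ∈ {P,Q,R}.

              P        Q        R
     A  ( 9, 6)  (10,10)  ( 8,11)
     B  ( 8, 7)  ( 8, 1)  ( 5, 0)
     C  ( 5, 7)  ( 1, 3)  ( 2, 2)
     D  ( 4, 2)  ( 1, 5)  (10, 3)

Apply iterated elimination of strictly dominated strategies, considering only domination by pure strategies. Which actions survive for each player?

P1 drop B (A beats it: P:9>8 Q:10>8 R:8>5)
P1 drop C (A beats it: P:9>5 Q:10>1 R:8>2)
P2 drop P (Q beats it: A:10>6 D:5>2)
P1→{A,D} P2→{Q,R}

Survivors P1:{A,D} P2:{Q,R}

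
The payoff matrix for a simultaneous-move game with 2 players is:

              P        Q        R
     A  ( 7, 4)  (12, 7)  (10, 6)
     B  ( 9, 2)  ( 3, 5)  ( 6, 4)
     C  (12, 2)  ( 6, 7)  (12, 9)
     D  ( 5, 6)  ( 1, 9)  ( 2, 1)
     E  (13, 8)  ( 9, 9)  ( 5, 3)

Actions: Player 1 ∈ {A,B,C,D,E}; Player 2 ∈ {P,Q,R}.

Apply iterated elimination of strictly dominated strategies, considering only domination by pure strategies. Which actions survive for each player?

Survivors P1:{A,C} P2:{Q,R}

P1 drop B (C beats it: P:12>9 Q:6>3 R:12>6)
P1 drop D (A beats it: P:7>5 Q:12>1 R:10>2)
P2 drop P (Q beats it: A:7>4 C:7>2 E:9>8)
P1 drop E (A beats it: Q:12>9 R:10>5)
P1→{A,C} P2→{Q,R}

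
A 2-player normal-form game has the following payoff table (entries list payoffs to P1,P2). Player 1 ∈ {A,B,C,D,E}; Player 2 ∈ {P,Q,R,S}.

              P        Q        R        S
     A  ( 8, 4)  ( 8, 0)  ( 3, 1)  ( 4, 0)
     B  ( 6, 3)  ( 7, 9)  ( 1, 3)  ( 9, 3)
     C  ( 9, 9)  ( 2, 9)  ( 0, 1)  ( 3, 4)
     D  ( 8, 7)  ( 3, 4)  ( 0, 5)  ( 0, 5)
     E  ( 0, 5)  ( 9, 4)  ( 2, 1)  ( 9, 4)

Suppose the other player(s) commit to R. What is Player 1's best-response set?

u_1(A vs R) = 3
u_1(B vs R) = 1
u_1(C vs R) = 0
u_1(D vs R) = 0
u_1(E vs R) = 2
max payoff 3 at {A}

argmax u_1 = {A}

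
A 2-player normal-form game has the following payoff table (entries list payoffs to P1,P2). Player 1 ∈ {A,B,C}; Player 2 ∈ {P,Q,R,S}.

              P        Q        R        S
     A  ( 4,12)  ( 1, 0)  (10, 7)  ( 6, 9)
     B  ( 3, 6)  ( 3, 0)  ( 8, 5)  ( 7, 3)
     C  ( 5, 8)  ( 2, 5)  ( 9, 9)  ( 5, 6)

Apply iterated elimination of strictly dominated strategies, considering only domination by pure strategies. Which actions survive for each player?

Remaining: P1:{A,C} P2:{P,R}

P2 drop Q (P beats it: A:12>0 B:6>0 C:8>5)
P2 drop S (P beats it: A:12>9 B:6>3 C:8>6)
P1 drop B (A beats it: P:4>3 R:10>8)
P1→{A,C} P2→{P,R}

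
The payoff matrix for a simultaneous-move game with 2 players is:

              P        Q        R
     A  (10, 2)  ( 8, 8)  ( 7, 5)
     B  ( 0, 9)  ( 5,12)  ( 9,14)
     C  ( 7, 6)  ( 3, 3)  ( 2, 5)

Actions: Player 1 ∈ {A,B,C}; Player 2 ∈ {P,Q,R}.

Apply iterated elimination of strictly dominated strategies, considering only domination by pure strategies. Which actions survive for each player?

Remaining: P1:{A,B} P2:{Q,R}

P1 drop C (A beats it: P:10>7 Q:8>3 R:7>2)
P2 drop P (Q beats it: A:8>2 B:12>9)
P1→{A,B} P2→{Q,R}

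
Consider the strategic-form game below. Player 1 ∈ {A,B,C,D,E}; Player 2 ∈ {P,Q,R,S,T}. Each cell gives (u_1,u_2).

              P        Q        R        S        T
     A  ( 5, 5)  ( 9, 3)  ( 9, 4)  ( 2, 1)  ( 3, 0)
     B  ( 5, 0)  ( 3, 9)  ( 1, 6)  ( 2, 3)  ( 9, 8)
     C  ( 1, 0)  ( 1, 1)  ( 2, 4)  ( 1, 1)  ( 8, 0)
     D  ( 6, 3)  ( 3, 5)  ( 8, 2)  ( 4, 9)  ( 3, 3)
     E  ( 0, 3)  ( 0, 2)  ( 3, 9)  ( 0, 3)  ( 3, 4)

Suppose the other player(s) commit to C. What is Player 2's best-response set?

u_2(P vs C) = 0
u_2(Q vs C) = 1
u_2(R vs C) = 4
u_2(S vs C) = 1
u_2(T vs C) = 0
max payoff 4 at {R}

argmax u_2 = {R}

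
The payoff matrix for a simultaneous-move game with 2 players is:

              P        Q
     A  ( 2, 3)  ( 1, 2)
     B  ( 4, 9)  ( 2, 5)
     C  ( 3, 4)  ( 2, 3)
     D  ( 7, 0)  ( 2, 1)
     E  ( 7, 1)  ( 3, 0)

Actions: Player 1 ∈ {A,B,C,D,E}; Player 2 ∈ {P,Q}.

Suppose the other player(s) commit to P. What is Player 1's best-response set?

P1 best: {D,E}

u_1(A vs P) = 2
u_1(B vs P) = 4
u_1(C vs P) = 3
u_1(D vs P) = 7
u_1(E vs P) = 7
max payoff 7 at {D,E}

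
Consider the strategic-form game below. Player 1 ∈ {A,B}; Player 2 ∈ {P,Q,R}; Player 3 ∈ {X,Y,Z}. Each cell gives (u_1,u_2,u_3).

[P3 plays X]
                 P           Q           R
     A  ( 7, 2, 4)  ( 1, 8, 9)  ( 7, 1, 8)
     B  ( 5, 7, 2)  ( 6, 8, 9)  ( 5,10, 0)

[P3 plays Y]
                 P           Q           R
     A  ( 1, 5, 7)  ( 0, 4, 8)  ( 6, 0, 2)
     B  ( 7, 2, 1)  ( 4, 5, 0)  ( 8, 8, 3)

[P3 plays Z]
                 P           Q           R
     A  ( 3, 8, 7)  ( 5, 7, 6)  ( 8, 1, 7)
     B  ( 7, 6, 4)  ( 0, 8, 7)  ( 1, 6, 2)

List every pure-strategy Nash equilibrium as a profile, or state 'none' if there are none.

Nash profiles: (B,R,Y)

(A,P,X): not NE [P2→Q gives 8>2; P3→Z gives 7>4]
(A,P,Y): not NE [P1→B gives 7>1]
(A,P,Z): not NE [P1→B gives 7>3]
(A,Q,X): not NE [P1→B gives 6>1]
(A,Q,Y): not NE [P1→B gives 4>0; P2→P gives 5>4; P3→X gives 9>8]
(A,Q,Z): not NE [P2→P gives 8>7; P3→X gives 9>6]
(A,R,X): not NE [P2→Q gives 8>1]
(A,R,Y): not NE [P1→B gives 8>6; P2→P gives 5>0; P3→X gives 8>2]
(A,R,Z): not NE [P2→P gives 8>1; P3→X gives 8>7]
(B,P,X): not NE [P1→A gives 7>5; P2→R gives 10>7; P3→Z gives 4>2]
(B,P,Y): not NE [P2→R gives 8>2; P3→Z gives 4>1]
(B,P,Z): not NE [P2→Q gives 8>6]
(B,Q,X): not NE [P2→R gives 10>8]
(B,Q,Y): not NE [P2→R gives 8>5; P3→X gives 9>0]
(B,Q,Z): not NE [P1→A gives 5>0; P3→X gives 9>7]
(B,R,X): not NE [P1→A gives 7>5; P3→Y gives 3>0]
(B,R,Y): NE
(B,R,Z): not NE [P1→A gives 8>1; P2→Q gives 8>6; P3→Y gives 3>2]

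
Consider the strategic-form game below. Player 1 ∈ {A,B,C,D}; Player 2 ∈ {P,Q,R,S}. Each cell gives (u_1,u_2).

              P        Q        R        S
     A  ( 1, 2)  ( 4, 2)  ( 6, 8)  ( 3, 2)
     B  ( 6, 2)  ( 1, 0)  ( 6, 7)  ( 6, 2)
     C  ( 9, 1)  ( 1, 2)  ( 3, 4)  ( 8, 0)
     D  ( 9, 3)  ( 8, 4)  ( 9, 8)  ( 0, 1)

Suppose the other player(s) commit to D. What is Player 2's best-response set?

argmax u_2 = {R}

u_2(P vs D) = 3
u_2(Q vs D) = 4
u_2(R vs D) = 8
u_2(S vs D) = 1
max payoff 8 at {R}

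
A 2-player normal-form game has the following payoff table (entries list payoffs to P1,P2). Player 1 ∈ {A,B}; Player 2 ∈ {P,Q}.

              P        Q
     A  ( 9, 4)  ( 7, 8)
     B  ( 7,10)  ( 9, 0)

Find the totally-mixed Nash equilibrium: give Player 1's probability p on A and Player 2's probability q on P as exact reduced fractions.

P1 indiff ⇒ q·9+(1-q)·7 = q·7+(1-q)·9 ⇒ q(2) = (1-q)(2) ⇒ q = 1/2
P2 indiff ⇒ p·4+(1-p)·10 = p·8+(1-p)·0 ⇒ p(-4) = (1-p)(-10) ⇒ p = 5/7

P1 mixes 5/7 on A; P2 mixes 1/2 on P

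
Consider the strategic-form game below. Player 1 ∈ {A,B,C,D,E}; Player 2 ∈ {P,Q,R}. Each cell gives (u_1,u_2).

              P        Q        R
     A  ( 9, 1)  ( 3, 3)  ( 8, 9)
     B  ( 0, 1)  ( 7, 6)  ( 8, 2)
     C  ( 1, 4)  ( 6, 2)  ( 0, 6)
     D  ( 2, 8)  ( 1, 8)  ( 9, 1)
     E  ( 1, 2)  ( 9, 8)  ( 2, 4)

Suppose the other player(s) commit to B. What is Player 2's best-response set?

argmax u_2 = {Q}

u_2(P vs B) = 1
u_2(Q vs B) = 6
u_2(R vs B) = 2
max payoff 6 at {Q}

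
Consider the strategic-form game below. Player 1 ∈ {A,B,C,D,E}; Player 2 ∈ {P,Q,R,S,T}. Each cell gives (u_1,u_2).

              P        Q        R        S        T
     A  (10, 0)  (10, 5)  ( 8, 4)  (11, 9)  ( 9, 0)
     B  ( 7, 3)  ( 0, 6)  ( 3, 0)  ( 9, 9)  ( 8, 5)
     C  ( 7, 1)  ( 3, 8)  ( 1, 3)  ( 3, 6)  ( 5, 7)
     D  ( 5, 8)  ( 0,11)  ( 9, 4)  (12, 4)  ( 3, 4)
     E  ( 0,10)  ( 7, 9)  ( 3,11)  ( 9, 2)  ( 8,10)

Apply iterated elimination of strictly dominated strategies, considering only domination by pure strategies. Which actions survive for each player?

IESDS → P1:{A,D} P2:{Q,S}

P1 drop B (A beats it: P:10>7 Q:10>0 R:8>3 S:11>9 T:9>8)
P1 drop C (A beats it: P:10>7 Q:10>3 R:8>1 S:11>3 T:9>5)
P1 drop E (A beats it: P:10>0 Q:10>7 R:8>3 S:11>9 T:9>8)
P2 drop P (Q beats it: A:5>0 D:11>8)
P2 drop R (Q beats it: A:5>4 D:11>4)
P2 drop T (Q beats it: A:5>0 D:11>4)
P1→{A,D} P2→{Q,S}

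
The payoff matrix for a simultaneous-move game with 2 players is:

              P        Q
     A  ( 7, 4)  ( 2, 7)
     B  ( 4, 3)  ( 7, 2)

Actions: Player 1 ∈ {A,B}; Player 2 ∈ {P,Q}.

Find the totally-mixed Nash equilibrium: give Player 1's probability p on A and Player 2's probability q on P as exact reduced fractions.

(p,q) = (1/4, 5/8)

P1 indiff ⇒ q·7+(1-q)·2 = q·4+(1-q)·7 ⇒ q(3) = (1-q)(5) ⇒ q = 5/8
P2 indiff ⇒ p·4+(1-p)·3 = p·7+(1-p)·2 ⇒ p(-3) = (1-p)(-1) ⇒ p = 1/4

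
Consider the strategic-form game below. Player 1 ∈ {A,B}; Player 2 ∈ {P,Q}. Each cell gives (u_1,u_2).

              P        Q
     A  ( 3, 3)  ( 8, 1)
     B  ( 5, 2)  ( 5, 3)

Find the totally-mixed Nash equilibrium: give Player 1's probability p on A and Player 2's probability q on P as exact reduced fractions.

(p,q) = (1/3, 3/5)

P1 indiff ⇒ q·3+(1-q)·8 = q·5+(1-q)·5 ⇒ q(-2) = (1-q)(-3) ⇒ q = 3/5
P2 indiff ⇒ p·3+(1-p)·2 = p·1+(1-p)·3 ⇒ p(2) = (1-p)(1) ⇒ p = 1/3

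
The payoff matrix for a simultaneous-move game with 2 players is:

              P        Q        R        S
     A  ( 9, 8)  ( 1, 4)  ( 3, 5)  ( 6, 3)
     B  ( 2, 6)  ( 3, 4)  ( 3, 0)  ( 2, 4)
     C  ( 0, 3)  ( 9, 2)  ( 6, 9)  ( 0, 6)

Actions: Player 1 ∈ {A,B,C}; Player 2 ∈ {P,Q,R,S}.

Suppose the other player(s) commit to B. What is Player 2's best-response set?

BR_2 = {P}

u_2(P vs B) = 6
u_2(Q vs B) = 4
u_2(R vs B) = 0
u_2(S vs B) = 4
max payoff 6 at {P}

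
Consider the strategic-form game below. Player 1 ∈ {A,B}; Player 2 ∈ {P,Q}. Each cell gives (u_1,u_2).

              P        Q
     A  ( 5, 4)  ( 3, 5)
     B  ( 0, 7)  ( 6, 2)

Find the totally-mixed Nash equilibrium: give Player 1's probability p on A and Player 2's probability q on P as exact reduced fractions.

P1 indiff ⇒ q·5+(1-q)·3 = q·0+(1-q)·6 ⇒ q(5) = (1-q)(3) ⇒ q = 3/8
P2 indiff ⇒ p·4+(1-p)·7 = p·5+(1-p)·2 ⇒ p(-1) = (1-p)(-5) ⇒ p = 5/6

P1 mixes 5/6 on A; P2 mixes 3/8 on P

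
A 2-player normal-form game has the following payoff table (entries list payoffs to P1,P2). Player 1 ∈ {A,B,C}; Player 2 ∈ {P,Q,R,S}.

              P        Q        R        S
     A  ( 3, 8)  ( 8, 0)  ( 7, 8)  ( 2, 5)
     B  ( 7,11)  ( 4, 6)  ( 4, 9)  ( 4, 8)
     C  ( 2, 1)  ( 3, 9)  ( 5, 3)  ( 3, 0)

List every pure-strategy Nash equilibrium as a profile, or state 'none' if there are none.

Nash profiles: (A,R), (B,P)

(A,P): not NE [P1→B gives 7>3]
(A,Q): not NE [P2→R gives 8>0]
(A,R): NE
(A,S): not NE [P1→B gives 4>2; P2→R gives 8>5]
(B,P): NE
(B,Q): not NE [P1→A gives 8>4; P2→P gives 11>6]
(B,R): not NE [P1→A gives 7>4; P2→P gives 11>9]
(B,S): not NE [P2→P gives 11>8]
(C,P): not NE [P1→B gives 7>2; P2→Q gives 9>1]
(C,Q): not NE [P1→A gives 8>3]
(C,R): not NE [P1→A gives 7>5; P2→Q gives 9>3]
(C,S): not NE [P1→B gives 4>3; P2→Q gives 9>0]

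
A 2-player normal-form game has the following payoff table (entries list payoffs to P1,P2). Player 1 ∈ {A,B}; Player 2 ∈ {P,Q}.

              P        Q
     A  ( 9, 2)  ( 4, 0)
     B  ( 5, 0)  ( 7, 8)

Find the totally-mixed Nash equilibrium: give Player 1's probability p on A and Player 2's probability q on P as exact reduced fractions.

P1 indiff ⇒ q·9+(1-q)·4 = q·5+(1-q)·7 ⇒ q(4) = (1-q)(3) ⇒ q = 3/7
P2 indiff ⇒ p·2+(1-p)·0 = p·0+(1-p)·8 ⇒ p(2) = (1-p)(8) ⇒ p = 4/5

P1 mixes 4/5 on A; P2 mixes 3/7 on P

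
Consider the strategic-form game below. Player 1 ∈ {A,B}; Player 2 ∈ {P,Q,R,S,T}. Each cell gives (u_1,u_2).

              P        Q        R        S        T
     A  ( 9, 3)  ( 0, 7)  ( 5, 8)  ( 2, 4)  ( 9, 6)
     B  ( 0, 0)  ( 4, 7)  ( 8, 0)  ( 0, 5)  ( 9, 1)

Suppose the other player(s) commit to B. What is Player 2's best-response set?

P2 best: {Q}

u_2(P vs B) = 0
u_2(Q vs B) = 7
u_2(R vs B) = 0
u_2(S vs B) = 5
u_2(T vs B) = 1
max payoff 7 at {Q}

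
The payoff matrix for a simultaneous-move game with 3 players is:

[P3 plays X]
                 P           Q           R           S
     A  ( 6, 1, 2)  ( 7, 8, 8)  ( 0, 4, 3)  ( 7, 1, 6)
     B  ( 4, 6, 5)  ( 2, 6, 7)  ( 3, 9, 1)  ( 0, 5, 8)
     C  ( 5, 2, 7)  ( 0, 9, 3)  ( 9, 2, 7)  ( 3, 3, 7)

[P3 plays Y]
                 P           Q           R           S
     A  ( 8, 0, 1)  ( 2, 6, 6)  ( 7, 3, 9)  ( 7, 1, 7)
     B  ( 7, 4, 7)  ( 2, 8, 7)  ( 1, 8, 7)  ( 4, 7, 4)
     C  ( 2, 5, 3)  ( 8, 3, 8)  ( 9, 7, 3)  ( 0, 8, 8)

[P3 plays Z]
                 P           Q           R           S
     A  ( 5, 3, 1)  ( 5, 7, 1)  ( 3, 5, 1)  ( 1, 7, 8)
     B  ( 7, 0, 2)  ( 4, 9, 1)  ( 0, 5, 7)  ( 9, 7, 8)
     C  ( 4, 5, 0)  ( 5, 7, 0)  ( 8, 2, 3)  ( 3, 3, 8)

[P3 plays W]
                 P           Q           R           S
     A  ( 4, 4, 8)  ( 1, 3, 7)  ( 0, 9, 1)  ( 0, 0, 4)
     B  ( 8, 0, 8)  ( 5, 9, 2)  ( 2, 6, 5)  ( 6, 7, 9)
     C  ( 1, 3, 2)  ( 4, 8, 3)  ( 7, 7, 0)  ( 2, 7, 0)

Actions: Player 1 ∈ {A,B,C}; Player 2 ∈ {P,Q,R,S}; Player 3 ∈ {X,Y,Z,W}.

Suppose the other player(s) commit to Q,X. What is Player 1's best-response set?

BR_1 = {A}

u_1(A vs Q,X) = 7
u_1(B vs Q,X) = 2
u_1(C vs Q,X) = 0
max payoff 7 at {A}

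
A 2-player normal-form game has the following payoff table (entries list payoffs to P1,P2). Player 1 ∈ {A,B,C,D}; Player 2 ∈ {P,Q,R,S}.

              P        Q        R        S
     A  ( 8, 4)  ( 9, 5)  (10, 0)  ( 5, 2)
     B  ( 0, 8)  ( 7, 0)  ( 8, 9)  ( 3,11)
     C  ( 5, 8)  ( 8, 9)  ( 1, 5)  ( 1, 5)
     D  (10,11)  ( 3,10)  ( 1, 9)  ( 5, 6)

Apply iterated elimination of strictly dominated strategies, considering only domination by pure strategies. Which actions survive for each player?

Remaining: P1:{A,D} P2:{P,Q}

P1 drop B (A beats it: P:8>0 Q:9>7 R:10>8 S:5>3)
P1 drop C (A beats it: P:8>5 Q:9>8 R:10>1 S:5>1)
P2 drop R (P beats it: A:4>0 D:11>9)
P2 drop S (P beats it: A:4>2 D:11>6)
P1→{A,D} P2→{P,Q}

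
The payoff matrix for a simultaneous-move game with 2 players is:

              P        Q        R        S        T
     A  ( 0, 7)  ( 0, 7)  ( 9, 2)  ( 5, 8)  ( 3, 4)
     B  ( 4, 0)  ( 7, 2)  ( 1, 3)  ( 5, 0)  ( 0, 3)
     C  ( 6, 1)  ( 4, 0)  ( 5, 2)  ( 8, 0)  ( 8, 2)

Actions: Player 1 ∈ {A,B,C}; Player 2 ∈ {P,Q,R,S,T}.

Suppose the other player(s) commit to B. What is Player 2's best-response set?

P2 best: {R,T}

u_2(P vs B) = 0
u_2(Q vs B) = 2
u_2(R vs B) = 3
u_2(S vs B) = 0
u_2(T vs B) = 3
max payoff 3 at {R,T}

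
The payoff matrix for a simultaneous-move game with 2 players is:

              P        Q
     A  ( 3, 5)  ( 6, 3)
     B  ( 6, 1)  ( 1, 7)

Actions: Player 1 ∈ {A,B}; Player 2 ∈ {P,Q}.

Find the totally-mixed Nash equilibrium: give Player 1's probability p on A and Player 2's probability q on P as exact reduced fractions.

(p,q) = (3/4, 5/8)

P1 indiff ⇒ q·3+(1-q)·6 = q·6+(1-q)·1 ⇒ q(-3) = (1-q)(-5) ⇒ q = 5/8
P2 indiff ⇒ p·5+(1-p)·1 = p·3+(1-p)·7 ⇒ p(2) = (1-p)(6) ⇒ p = 3/4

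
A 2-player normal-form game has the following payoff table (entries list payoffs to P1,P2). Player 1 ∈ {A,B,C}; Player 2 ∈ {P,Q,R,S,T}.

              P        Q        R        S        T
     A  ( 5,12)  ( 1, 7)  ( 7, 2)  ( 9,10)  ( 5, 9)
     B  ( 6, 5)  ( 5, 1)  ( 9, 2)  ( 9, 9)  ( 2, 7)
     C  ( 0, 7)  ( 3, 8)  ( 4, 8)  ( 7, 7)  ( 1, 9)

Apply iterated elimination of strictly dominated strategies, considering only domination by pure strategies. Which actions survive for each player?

Survivors P1:{A,B} P2:{P,S}

P1 drop C (B beats it: P:6>0 Q:5>3 R:9>4 S:9>7 T:2>1)
P2 drop Q (P beats it: A:12>7 B:5>1)
P2 drop R (P beats it: A:12>2 B:5>2)
P2 drop T (S beats it: A:10>9 B:9>7)
P1→{A,B} P2→{P,S}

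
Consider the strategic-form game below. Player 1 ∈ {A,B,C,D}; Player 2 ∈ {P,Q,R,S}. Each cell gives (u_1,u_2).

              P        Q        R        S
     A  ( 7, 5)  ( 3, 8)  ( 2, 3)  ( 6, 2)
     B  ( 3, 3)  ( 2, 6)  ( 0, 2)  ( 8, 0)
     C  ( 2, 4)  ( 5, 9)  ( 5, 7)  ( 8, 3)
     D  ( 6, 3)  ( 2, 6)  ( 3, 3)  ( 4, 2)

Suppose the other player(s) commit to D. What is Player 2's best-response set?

BR_2 = {Q}

u_2(P vs D) = 3
u_2(Q vs D) = 6
u_2(R vs D) = 3
u_2(S vs D) = 2
max payoff 6 at {Q}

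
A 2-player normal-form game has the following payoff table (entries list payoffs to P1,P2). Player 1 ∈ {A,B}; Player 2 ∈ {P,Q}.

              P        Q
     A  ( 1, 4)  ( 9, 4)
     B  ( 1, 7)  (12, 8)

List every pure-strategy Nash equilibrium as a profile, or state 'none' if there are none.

(A,P): NE
(A,Q): not NE [P1→B gives 12>9]
(B,P): not NE [P2→Q gives 8>7]
(B,Q): NE

NE set: (A,P), (B,Q)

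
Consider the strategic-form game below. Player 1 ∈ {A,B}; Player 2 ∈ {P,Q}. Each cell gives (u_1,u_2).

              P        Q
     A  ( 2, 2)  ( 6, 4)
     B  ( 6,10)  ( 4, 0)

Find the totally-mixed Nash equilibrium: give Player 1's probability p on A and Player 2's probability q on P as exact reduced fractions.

P1 mixes 5/6 on A; P2 mixes 1/3 on P

P1 indiff ⇒ q·2+(1-q)·6 = q·6+(1-q)·4 ⇒ q(-4) = (1-q)(-2) ⇒ q = 1/3
P2 indiff ⇒ p·2+(1-p)·10 = p·4+(1-p)·0 ⇒ p(-2) = (1-p)(-10) ⇒ p = 5/6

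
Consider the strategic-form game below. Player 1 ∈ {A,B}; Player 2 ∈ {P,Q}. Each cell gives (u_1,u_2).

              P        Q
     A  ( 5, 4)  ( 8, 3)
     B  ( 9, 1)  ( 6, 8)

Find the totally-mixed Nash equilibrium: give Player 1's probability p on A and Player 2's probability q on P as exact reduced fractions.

P1 indiff ⇒ q·5+(1-q)·8 = q·9+(1-q)·6 ⇒ q(-4) = (1-q)(-2) ⇒ q = 1/3
P2 indiff ⇒ p·4+(1-p)·1 = p·3+(1-p)·8 ⇒ p(1) = (1-p)(7) ⇒ p = 7/8

(p,q) = (7/8, 1/3)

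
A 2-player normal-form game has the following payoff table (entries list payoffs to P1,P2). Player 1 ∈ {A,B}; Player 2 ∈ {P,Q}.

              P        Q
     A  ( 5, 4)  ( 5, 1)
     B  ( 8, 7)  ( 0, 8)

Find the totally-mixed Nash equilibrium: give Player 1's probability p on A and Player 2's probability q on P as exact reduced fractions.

P1 indiff ⇒ q·5+(1-q)·5 = q·8+(1-q)·0 ⇒ q(-3) = (1-q)(-5) ⇒ q = 5/8
P2 indiff ⇒ p·4+(1-p)·7 = p·1+(1-p)·8 ⇒ p(3) = (1-p)(1) ⇒ p = 1/4

(p,q) = (1/4, 5/8)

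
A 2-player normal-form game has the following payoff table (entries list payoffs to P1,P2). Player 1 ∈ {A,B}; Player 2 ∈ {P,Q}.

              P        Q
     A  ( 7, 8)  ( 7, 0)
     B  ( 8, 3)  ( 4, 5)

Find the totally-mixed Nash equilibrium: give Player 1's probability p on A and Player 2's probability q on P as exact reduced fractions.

P1 indiff ⇒ q·7+(1-q)·7 = q·8+(1-q)·4 ⇒ q(-1) = (1-q)(-3) ⇒ q = 3/4
P2 indiff ⇒ p·8+(1-p)·3 = p·0+(1-p)·5 ⇒ p(8) = (1-p)(2) ⇒ p = 1/5

p=1/5, q=3/4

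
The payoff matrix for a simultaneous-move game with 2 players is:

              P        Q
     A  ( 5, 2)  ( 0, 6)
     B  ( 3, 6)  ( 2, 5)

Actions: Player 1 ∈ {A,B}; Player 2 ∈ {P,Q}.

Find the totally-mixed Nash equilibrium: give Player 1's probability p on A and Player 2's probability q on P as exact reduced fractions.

(p,q) = (1/5, 1/2)

P1 indiff ⇒ q·5+(1-q)·0 = q·3+(1-q)·2 ⇒ q(2) = (1-q)(2) ⇒ q = 1/2
P2 indiff ⇒ p·2+(1-p)·6 = p·6+(1-p)·5 ⇒ p(-4) = (1-p)(-1) ⇒ p = 1/5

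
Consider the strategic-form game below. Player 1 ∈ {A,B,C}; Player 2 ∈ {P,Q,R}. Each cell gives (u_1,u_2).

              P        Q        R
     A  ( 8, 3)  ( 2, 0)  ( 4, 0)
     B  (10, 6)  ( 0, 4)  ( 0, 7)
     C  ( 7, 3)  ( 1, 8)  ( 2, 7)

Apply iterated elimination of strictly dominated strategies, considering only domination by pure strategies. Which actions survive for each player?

IESDS → P1:{A,B} P2:{P,R}

P1 drop C (A beats it: P:8>7 Q:2>1 R:4>2)
P2 drop Q (P beats it: A:3>0 B:6>4)
P1→{A,B} P2→{P,R}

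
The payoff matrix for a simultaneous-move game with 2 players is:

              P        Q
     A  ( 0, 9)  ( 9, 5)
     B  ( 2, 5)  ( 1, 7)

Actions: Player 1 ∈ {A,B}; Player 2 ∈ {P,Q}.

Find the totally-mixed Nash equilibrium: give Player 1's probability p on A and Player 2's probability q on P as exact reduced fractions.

P1 mixes 1/3 on A; P2 mixes 4/5 on P

P1 indiff ⇒ q·0+(1-q)·9 = q·2+(1-q)·1 ⇒ q(-2) = (1-q)(-8) ⇒ q = 4/5
P2 indiff ⇒ p·9+(1-p)·5 = p·5+(1-p)·7 ⇒ p(4) = (1-p)(2) ⇒ p = 1/3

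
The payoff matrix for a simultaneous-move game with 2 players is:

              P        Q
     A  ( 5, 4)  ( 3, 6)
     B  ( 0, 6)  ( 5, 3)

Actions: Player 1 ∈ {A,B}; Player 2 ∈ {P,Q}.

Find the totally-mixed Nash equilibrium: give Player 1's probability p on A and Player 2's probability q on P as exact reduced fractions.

(p,q) = (3/5, 2/7)

P1 indiff ⇒ q·5+(1-q)·3 = q·0+(1-q)·5 ⇒ q(5) = (1-q)(2) ⇒ q = 2/7
P2 indiff ⇒ p·4+(1-p)·6 = p·6+(1-p)·3 ⇒ p(-2) = (1-p)(-3) ⇒ p = 3/5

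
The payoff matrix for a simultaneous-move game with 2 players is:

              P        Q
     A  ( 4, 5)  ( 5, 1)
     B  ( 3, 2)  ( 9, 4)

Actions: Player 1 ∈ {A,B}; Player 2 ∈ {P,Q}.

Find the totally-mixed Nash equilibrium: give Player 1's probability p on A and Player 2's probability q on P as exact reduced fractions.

P1 indiff ⇒ q·4+(1-q)·5 = q·3+(1-q)·9 ⇒ q(1) = (1-q)(4) ⇒ q = 4/5
P2 indiff ⇒ p·5+(1-p)·2 = p·1+(1-p)·4 ⇒ p(4) = (1-p)(2) ⇒ p = 1/3

p=1/3, q=4/5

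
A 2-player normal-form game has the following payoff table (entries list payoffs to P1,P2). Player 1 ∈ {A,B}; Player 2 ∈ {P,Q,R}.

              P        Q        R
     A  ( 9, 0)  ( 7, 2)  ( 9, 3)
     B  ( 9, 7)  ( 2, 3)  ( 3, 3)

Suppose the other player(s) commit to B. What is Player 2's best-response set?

u_2(P vs B) = 7
u_2(Q vs B) = 3
u_2(R vs B) = 3
max payoff 7 at {P}

P2 best: {P}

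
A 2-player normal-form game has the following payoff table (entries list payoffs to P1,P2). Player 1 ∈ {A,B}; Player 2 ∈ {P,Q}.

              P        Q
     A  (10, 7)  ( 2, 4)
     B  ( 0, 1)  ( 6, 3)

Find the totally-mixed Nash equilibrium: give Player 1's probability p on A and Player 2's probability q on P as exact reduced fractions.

P1 indiff ⇒ q·10+(1-q)·2 = q·0+(1-q)·6 ⇒ q(10) = (1-q)(4) ⇒ q = 2/7
P2 indiff ⇒ p·7+(1-p)·1 = p·4+(1-p)·3 ⇒ p(3) = (1-p)(2) ⇒ p = 2/5

(p,q) = (2/5, 2/7)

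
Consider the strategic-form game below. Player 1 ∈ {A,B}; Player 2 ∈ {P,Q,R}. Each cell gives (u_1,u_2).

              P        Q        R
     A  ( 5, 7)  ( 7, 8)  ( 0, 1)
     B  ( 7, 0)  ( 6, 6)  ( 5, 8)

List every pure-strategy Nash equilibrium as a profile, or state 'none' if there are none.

(A,P): not NE [P1→B gives 7>5; P2→Q gives 8>7]
(A,Q): NE
(A,R): not NE [P1→B gives 5>0; P2→Q gives 8>1]
(B,P): not NE [P2→R gives 8>0]
(B,Q): not NE [P1→A gives 7>6; P2→R gives 8>6]
(B,R): NE

Nash profiles: (A,Q), (B,R)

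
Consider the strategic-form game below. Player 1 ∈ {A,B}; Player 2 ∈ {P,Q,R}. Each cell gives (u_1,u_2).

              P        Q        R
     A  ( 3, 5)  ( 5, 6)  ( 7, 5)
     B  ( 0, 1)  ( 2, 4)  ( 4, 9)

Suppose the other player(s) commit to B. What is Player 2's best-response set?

P2 best: {R}

u_2(P vs B) = 1
u_2(Q vs B) = 4
u_2(R vs B) = 9
max payoff 9 at {R}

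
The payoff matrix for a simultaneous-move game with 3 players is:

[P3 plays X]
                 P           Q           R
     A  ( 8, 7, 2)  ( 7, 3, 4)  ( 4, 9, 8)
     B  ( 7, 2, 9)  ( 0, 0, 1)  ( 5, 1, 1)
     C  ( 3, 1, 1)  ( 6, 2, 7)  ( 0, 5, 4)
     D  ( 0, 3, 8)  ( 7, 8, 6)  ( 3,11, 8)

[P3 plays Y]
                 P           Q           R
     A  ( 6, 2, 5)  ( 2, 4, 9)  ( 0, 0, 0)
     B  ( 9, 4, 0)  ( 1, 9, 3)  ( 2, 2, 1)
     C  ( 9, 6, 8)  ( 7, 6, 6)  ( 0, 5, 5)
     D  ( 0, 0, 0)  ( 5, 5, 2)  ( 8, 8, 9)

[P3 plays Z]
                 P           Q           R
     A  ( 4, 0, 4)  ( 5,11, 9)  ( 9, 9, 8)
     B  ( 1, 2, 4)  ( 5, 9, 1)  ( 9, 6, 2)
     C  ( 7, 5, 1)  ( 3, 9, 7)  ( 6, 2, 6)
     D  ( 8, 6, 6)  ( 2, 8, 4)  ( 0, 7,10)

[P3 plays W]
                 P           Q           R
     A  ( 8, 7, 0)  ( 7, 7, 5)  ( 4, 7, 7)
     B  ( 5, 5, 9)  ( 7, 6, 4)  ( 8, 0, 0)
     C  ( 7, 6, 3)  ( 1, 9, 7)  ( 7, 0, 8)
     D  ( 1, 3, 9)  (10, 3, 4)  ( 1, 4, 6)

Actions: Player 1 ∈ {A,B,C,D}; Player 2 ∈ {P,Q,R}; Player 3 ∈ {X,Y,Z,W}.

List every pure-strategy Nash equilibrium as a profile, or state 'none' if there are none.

(A,P,X): not NE [P2→R gives 9>7; P3→Y gives 5>2]
(A,P,Y): not NE [P1→C gives 9>6; P2→Q gives 4>2]
(A,P,Z): not NE [P1→D gives 8>4; P2→Q gives 11>0; P3→Y gives 5>4]
(A,P,W): not NE [P3→Y gives 5>0]
(A,Q,X): not NE [P2→R gives 9>3; P3→Z gives 9>4]
(A,Q,Y): not NE [P1→C gives 7>2]
(A,Q,Z): NE
(A,Q,W): not NE [P1→D gives 10>7; P3→Z gives 9>5]
(A,R,X): not NE [P1→B gives 5>4]
(A,R,Y): not NE [P1→D gives 8>0; P2→Q gives 4>0; P3→Z gives 8>0]
(A,R,Z): not NE [P2→Q gives 11>9]
(A,R,W): not NE [P1→B gives 8>4; P3→Z gives 8>7]
(B,P,X): not NE [P1→A gives 8>7]
(B,P,Y): not NE [P2→Q gives 9>4; P3→W gives 9>0]
(B,P,Z): not NE [P1→D gives 8>1; P2→Q gives 9>2; P3→W gives 9>4]
(B,P,W): not NE [P1→A gives 8>5; P2→Q gives 6>5]
(B,Q,X): not NE [P1→D gives 7>0; P2→P gives 2>0; P3→W gives 4>1]
(B,Q,Y): not NE [P1→C gives 7>1; P3→W gives 4>3]
(B,Q,Z): not NE [P3→W gives 4>1]
(B,Q,W): not NE [P1→D gives 10>7]
(B,R,X): not NE [P2→P gives 2>1; P3→Z gives 2>1]
(B,R,Y): not NE [P1→D gives 8>2; P2→Q gives 9>2; P3→Z gives 2>1]
(B,R,Z): not NE [P2→Q gives 9>6]
(B,R,W): not NE [P2→Q gives 6>0; P3→Z gives 2>0]
(C,P,X): not NE [P1→A gives 8>3; P2→R gives 5>1; P3→Y gives 8>1]
(C,P,Y): NE
(C,P,Z): not NE [P1→D gives 8>7; P2→Q gives 9>5; P3→Y gives 8>1]
(C,P,W): not NE [P1→A gives 8>7; P2→Q gives 9>6; P3→Y gives 8>3]
(C,Q,X): not NE [P1→D gives 7>6; P2→R gives 5>2]
(C,Q,Y): not NE [P3→W gives 7>6]
(C,Q,Z): not NE [P1→B gives 5>3]
(C,Q,W): not NE [P1→D gives 10>1]
(C,R,X): not NE [P1→B gives 5>0; P3→W gives 8>4]
(C,R,Y): not NE [P1→D gives 8>0; P2→Q gives 6>5; P3→W gives 8>5]
(C,R,Z): not NE [P1→B gives 9>6; P2→Q gives 9>2; P3→W gives 8>6]
(C,R,W): not NE [P1→B gives 8>7; P2→Q gives 9>0]
(D,P,X): not NE [P1→A gives 8>0; P2→R gives 11>3; P3→W gives 9>8]
(D,P,Y): not NE [P1→C gives 9>0; P2→R gives 8>0; P3→W gives 9>0]
(D,P,Z): not NE [P2→Q gives 8>6; P3→W gives 9>6]
(D,P,W): not NE [P1→A gives 8>1; P2→R gives 4>3]
(D,Q,X): not NE [P2→R gives 11>8]
(D,Q,Y): not NE [P1→C gives 7>5; P2→R gives 8>5; P3→X gives 6>2]
(D,Q,Z): not NE [P1→B gives 5>2; P3→X gives 6>4]
(D,Q,W): not NE [P2→R gives 4>3; P3→X gives 6>4]
(D,R,X): not NE [P1→B gives 5>3; P3→Z gives 10>8]
(D,R,Y): not NE [P3→Z gives 10>9]
(D,R,Z): not NE [P1→B gives 9>0; P2→Q gives 8>7]
(D,R,W): not NE [P1→B gives 8>1; P3→Z gives 10>6]

NE set: (A,Q,Z), (C,P,Y)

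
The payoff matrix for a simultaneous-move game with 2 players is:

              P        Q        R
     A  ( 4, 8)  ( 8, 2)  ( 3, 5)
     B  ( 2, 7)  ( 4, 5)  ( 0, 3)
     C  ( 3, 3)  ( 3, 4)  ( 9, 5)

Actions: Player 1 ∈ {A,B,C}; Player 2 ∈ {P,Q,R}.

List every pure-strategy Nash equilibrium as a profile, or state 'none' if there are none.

(A,P): NE
(A,Q): not NE [P2→P gives 8>2]
(A,R): not NE [P1→C gives 9>3; P2→P gives 8>5]
(B,P): not NE [P1→A gives 4>2]
(B,Q): not NE [P1→A gives 8>4; P2→P gives 7>5]
(B,R): not NE [P1→C gives 9>0; P2→P gives 7>3]
(C,P): not NE [P1→A gives 4>3; P2→R gives 5>3]
(C,Q): not NE [P1→A gives 8>3; P2→R gives 5>4]
(C,R): NE

Nash profiles: (A,P), (C,R)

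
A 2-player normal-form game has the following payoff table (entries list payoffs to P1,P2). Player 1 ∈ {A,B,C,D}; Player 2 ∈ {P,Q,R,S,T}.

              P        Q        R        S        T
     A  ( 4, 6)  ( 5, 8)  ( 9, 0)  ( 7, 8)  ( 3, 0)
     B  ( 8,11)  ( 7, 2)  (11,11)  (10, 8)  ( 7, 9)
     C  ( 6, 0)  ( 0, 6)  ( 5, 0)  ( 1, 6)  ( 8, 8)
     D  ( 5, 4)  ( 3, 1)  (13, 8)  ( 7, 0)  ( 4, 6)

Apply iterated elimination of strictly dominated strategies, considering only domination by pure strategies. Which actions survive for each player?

Remaining: P1:{B,C,D} P2:{P,R,T}

P1 drop A (B beats it: P:8>4 Q:7>5 R:11>9 S:10>7 T:7>3)
P2 drop Q (T beats it: B:9>2 C:8>6 D:6>1)
P2 drop S (T beats it: B:9>8 C:8>6 D:6>0)
P1→{B,C,D} P2→{P,R,T}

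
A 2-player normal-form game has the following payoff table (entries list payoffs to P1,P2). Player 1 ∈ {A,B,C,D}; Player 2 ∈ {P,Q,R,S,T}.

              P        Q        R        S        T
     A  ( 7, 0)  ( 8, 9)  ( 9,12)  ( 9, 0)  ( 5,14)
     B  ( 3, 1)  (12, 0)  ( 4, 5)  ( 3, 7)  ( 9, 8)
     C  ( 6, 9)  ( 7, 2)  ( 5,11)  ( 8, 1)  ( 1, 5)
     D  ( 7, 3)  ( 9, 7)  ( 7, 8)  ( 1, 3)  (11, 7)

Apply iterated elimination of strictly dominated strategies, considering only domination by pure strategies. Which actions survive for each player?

P1 drop C (A beats it: P:7>6 Q:8>7 R:9>5 S:9>8 T:5>1)
P2 drop P (R beats it: A:12>0 B:5>1 D:8>3)
P2 drop Q (R beats it: A:12>9 B:5>0 D:8>7)
P2 drop S (T beats it: A:14>0 B:8>7 D:7>3)
P1 drop B (D beats it: R:7>4 T:11>9)
P1→{A,D} P2→{R,T}

IESDS → P1:{A,D} P2:{R,T}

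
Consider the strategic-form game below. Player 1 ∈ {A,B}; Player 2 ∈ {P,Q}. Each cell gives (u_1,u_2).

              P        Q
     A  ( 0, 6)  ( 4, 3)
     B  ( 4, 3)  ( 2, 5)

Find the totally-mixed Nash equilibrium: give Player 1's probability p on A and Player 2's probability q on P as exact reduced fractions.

P1 indiff ⇒ q·0+(1-q)·4 = q·4+(1-q)·2 ⇒ q(-4) = (1-q)(-2) ⇒ q = 1/3
P2 indiff ⇒ p·6+(1-p)·3 = p·3+(1-p)·5 ⇒ p(3) = (1-p)(2) ⇒ p = 2/5

(p,q) = (2/5, 1/3)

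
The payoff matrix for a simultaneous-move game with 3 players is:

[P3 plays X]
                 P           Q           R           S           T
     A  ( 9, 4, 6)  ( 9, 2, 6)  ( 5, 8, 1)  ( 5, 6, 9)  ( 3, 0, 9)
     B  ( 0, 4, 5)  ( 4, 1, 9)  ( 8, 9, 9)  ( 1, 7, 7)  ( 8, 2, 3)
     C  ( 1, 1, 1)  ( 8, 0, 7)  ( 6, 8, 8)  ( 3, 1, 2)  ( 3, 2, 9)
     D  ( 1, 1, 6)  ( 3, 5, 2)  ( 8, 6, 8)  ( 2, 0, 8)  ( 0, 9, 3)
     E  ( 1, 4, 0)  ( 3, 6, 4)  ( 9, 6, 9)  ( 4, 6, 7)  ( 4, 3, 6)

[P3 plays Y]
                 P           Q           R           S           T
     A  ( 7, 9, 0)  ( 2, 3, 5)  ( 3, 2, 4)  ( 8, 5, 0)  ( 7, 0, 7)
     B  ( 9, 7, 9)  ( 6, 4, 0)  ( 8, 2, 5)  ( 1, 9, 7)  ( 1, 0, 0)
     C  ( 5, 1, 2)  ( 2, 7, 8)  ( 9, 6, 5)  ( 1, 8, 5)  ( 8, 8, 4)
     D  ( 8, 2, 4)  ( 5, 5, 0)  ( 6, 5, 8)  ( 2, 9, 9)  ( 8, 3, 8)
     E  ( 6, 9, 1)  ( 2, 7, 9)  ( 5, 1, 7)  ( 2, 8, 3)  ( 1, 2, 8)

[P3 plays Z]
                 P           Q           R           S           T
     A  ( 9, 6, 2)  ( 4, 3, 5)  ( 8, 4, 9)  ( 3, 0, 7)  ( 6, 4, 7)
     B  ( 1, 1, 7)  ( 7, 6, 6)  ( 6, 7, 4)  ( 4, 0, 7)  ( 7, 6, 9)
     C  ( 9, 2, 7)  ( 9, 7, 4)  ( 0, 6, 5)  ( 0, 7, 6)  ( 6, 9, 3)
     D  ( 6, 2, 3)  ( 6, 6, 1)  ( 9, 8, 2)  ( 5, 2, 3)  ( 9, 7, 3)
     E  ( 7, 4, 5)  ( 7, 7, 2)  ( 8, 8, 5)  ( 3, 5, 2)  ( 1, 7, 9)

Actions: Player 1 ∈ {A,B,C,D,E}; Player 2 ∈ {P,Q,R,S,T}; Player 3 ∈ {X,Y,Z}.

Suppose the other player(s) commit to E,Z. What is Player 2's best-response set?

u_2(P vs E,Z) = 4
u_2(Q vs E,Z) = 7
u_2(R vs E,Z) = 8
u_2(S vs E,Z) = 5
u_2(T vs E,Z) = 7
max payoff 8 at {R}

BR_2 = {R}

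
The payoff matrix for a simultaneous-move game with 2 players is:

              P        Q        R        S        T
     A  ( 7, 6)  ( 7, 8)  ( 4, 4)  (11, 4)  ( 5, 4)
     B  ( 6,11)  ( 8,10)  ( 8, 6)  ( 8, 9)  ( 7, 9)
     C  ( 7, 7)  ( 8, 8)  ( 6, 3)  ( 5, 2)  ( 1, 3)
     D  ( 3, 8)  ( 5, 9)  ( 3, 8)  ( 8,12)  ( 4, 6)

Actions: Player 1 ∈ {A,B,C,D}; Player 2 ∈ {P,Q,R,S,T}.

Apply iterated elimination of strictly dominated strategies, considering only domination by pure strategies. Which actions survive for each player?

Survivors P1:{A,B,C} P2:{P,Q}

P1 drop D (A beats it: P:7>3 Q:7>5 R:4>3 S:11>8 T:5>4)
P2 drop R (P beats it: A:6>4 B:11>6 C:7>3)
P2 drop S (P beats it: A:6>4 B:11>9 C:7>2)
P2 drop T (P beats it: A:6>4 B:11>9 C:7>3)
P1→{A,B,C} P2→{P,Q}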